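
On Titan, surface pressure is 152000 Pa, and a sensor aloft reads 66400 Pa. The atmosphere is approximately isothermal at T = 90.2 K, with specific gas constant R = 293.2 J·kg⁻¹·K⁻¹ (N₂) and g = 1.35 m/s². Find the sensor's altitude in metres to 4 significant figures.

z ≈ 16220 m

Scale height: H = RT/g = 293.2 × 90.2 / 1.35 = 19590 m.
Invert the barometric formula: z = H ln(P₀/P).
P₀/P = 152000/66400 = 2.2892; ln(2.2892) = 0.82820.
z = 19590 × 0.82820 = 16224 m.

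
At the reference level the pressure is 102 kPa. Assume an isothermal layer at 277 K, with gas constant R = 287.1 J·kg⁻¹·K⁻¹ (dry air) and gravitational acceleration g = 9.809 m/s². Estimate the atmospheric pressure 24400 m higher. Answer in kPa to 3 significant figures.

Scale height: H = RT/g = 287.1 × 277 / 9.809 = 8107.5 m.
Barometric formula: P = P₀ exp(−z/H).
z/H = 24400/8107.5 = 3.0096; exp(−3.0096) = 0.049311.
P = 102 × 0.049311 = 5.0297 kPa.

P ≈ 5.03 kPa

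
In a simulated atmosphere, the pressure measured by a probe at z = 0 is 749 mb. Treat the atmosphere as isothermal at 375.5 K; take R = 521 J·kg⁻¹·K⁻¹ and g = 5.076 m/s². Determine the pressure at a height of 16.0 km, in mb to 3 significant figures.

Scale height: H = RT/g = 521 × 375.5 / 5.076 = 38541 m.
Barometric formula: P = P₀ exp(−z/H).
z/H = 16000/38541 = 0.41514; exp(−0.41514) = 0.66025.
P = 749 × 0.66025 = 494.53 mb.

P ≈ 495 mb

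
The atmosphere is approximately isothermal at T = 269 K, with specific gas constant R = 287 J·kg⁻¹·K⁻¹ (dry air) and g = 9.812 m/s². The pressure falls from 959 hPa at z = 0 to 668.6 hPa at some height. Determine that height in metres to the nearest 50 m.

z ≈ 2850 m

Scale height: H = RT/g = 287 × 269 / 9.812 = 7868.2 m.
Invert the barometric formula: z = H ln(P₀/P).
P₀/P = 959/668.6 = 1.4343; ln(1.4343) = 0.36068.
z = 7868.2 × 0.36068 = 2837.9 m.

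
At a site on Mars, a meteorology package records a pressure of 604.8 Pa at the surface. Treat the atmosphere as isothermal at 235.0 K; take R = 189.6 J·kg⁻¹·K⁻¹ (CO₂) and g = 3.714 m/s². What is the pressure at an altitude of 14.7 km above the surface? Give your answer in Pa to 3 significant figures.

Scale height: H = RT/g = 189.6 × 235.0 / 3.714 = 11997 m.
Barometric formula: P = P₀ exp(−z/H).
z/H = 14700/11997 = 1.2253; exp(−1.2253) = 0.29367.
P = 604.8 × 0.29367 = 177.61 Pa.

P ≈ 178 Pa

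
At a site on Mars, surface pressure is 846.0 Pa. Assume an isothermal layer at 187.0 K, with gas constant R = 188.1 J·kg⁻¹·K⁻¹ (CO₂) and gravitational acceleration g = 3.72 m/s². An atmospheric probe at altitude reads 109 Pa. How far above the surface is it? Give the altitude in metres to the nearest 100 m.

Scale height: H = RT/g = 188.1 × 187.0 / 3.72 = 9455.6 m.
Invert the barometric formula: z = H ln(P₀/P).
P₀/P = 846.0/109 = 7.7615; ln(7.7615) = 2.0492.
z = 9455.6 × 2.0492 = 19376 m.

z ≈ 19400 m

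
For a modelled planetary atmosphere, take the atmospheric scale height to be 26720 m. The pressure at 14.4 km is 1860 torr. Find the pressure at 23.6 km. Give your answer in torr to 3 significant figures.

P ≈ 1320 torr

Between two levels, P₂ = P₁ exp(−Δz/H) with Δz = z₂ − z₁.
Δz = 23600 − 14400 = 9200.0 m; Δz/H = 9200.0/26720 = 0.34431.
P₂ = 1860 × exp(−0.34431) = 1860 × 0.70871 = 1318.2 torr.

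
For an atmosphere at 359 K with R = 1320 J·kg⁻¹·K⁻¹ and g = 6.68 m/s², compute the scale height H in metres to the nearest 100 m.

The scale height of an isothermal atmosphere is H = RT/g.
H = 1320 × 359 / 6.68 = 473880/6.68 = 70940 m.

H ≈ 70900 m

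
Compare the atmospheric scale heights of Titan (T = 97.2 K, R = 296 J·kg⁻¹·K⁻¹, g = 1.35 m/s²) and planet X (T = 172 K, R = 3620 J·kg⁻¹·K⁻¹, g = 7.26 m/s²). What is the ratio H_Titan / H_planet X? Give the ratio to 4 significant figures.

H = RT/g for each body.
H_Titan = 296 × 97.2 / 1.35 = 21312 m.
H_planet X = 3620 × 172 / 7.26 = 85763 m.
H_Titan/H_planet X = 21312/85763 = 0.24850.

H_Titan/H_planet X ≈ 0.2485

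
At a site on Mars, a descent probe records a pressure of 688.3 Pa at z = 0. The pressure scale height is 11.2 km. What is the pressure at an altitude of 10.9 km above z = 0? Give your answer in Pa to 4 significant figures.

P ≈ 260.1 Pa

Barometric formula: P = P₀ exp(−z/H).
z/H = 10900/11200 = 0.97321; exp(−0.97321) = 0.37787.
P = 688.3 × 0.37787 = 260.09 Pa.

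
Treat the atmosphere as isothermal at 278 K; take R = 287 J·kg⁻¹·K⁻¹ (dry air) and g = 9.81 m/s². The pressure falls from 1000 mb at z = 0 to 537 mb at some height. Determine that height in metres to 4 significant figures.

Scale height: H = RT/g = 287 × 278 / 9.81 = 8133.1 m.
Invert the barometric formula: z = H ln(P₀/P).
P₀/P = 1000/537 = 1.8622; ln(1.8622) = 0.62176.
z = 8133.1 × 0.62176 = 5056.8 m.

z ≈ 5057 m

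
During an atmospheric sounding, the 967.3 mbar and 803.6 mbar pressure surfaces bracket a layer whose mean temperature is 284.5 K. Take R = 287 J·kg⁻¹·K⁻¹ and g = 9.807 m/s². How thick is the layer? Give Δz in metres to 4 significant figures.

Δz ≈ 1544 m

Hypsometric equation: Δz = (R T̄/g) ln(P₁/P₂).
R T̄/g = 287 × 284.5 / 9.807 = 8325.8 m.
ln(967.3/803.6) = ln(1.2037) = 0.18540.
Δz = 8325.8 × 0.18540 = 1543.6 m.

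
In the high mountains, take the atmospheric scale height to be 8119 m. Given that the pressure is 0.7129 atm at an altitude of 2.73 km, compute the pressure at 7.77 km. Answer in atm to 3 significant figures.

Between two levels, P₂ = P₁ exp(−Δz/H) with Δz = z₂ − z₁.
Δz = 7770.0 − 2730.0 = 5040.0 m; Δz/H = 5040.0/8119.0 = 0.62077.
P₂ = 0.7129 × exp(−0.62077) = 0.7129 × 0.53753 = 0.38321 atm.

P ≈ 0.383 atm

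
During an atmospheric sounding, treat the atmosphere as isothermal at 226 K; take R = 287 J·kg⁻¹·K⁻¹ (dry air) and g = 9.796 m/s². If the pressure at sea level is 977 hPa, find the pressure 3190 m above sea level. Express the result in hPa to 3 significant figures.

P ≈ 603 hPa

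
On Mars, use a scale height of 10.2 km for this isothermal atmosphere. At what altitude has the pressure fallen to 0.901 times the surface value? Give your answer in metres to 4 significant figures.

Set P/P₀ = exp(−z/H) = 0.901, so z = −H ln(0.901).
−ln(0.901) = 0.10425; z = 10200 × 0.10425 = 1063.3 m.

z ≈ 1063 m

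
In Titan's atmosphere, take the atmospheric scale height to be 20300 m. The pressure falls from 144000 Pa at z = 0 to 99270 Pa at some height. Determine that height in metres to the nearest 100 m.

Invert the barometric formula: z = H ln(P₀/P).
P₀/P = 144000/99270 = 1.4506; ln(1.4506) = 0.37198.
z = 20300 × 0.37198 = 7551.2 m.

z ≈ 7600 m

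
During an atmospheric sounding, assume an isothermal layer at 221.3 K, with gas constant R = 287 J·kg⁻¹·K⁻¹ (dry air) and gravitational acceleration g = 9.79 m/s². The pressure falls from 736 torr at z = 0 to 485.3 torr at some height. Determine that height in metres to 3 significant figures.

z ≈ 2700 m

Scale height: H = RT/g = 287 × 221.3 / 9.79 = 6487.5 m.
Invert the barometric formula: z = H ln(P₀/P).
P₀/P = 736/485.3 = 1.5166; ln(1.5166) = 0.41647.
z = 6487.5 × 0.41647 = 2701.8 m.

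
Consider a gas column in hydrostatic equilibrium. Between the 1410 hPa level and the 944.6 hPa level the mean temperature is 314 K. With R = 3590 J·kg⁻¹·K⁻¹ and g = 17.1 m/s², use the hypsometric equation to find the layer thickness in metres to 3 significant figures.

Δz ≈ 26400 m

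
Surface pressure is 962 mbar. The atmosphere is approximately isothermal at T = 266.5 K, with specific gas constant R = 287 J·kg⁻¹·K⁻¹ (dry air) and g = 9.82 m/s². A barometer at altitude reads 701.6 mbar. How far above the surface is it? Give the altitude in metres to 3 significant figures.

z ≈ 2460 m

Scale height: H = RT/g = 287 × 266.5 / 9.82 = 7788.7 m.
Invert the barometric formula: z = H ln(P₀/P).
P₀/P = 962/701.6 = 1.3712; ln(1.3712) = 0.31569.
z = 7788.7 × 0.31569 = 2458.8 m.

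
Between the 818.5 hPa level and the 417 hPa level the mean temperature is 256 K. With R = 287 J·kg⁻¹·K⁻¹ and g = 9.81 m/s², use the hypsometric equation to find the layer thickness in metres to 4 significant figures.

Hypsometric equation: Δz = (R T̄/g) ln(P₁/P₂).
R T̄/g = 287 × 256 / 9.81 = 7489.5 m.
ln(818.5/417) = ln(1.9628) = 0.67437.
Δz = 7489.5 × 0.67437 = 5050.7 m.

Δz ≈ 5051 m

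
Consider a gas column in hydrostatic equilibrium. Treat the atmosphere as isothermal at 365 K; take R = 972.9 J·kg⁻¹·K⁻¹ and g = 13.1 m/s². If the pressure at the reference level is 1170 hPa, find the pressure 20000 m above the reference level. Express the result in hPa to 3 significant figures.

Scale height: H = RT/g = 972.9 × 365 / 13.1 = 27108 m.
Barometric formula: P = P₀ exp(−z/H).
z/H = 20000/27108 = 0.73779; exp(−0.73779) = 0.47817.
P = 1170 × 0.47817 = 559.46 hPa.

P ≈ 559 hPa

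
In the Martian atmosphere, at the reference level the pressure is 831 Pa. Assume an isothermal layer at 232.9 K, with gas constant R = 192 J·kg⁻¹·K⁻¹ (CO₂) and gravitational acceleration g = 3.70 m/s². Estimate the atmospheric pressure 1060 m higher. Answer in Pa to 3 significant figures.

P ≈ 761 Pa

Scale height: H = RT/g = 192 × 232.9 / 3.70 = 12086 m.
Barometric formula: P = P₀ exp(−z/H).
z/H = 1060.0/12086 = 0.087705; exp(−0.087705) = 0.91603.
P = 831 × 0.91603 = 761.22 Pa.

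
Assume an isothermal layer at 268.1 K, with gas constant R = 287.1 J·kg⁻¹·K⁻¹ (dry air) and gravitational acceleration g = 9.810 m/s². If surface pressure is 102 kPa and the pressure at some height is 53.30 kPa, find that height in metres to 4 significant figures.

z ≈ 5092 m

Scale height: H = RT/g = 287.1 × 268.1 / 9.810 = 7846.2 m.
Invert the barometric formula: z = H ln(P₀/P).
P₀/P = 102/53.30 = 1.9137; ln(1.9137) = 0.64904.
z = 7846.2 × 0.64904 = 5092.5 m.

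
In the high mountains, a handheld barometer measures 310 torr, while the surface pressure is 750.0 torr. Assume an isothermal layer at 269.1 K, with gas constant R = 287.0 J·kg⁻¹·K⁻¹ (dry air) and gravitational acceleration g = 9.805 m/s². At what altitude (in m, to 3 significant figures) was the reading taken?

Scale height: H = RT/g = 287.0 × 269.1 / 9.805 = 7876.8 m.
Invert the barometric formula: z = H ln(P₀/P).
P₀/P = 750.0/310 = 2.4194; ln(2.4194) = 0.88352.
z = 7876.8 × 0.88352 = 6959.3 m.

z ≈ 6960 m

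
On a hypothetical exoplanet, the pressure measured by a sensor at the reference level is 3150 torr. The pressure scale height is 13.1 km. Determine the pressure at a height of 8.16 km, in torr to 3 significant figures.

P ≈ 1690 torr

Barometric formula: P = P₀ exp(−z/H).
z/H = 8160.0/13100 = 0.62290; exp(−0.62290) = 0.53639.
P = 3150 × 0.53639 = 1689.6 torr.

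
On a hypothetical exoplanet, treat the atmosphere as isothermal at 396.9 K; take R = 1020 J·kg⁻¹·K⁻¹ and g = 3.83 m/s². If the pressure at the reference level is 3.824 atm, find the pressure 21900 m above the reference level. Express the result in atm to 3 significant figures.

Scale height: H = RT/g = 1020 × 396.9 / 3.83 = 105700 m.
Barometric formula: P = P₀ exp(−z/H).
z/H = 21900/105700 = 0.20719; exp(−0.20719) = 0.81287.
P = 3.824 × 0.81287 = 3.1084 atm.

P ≈ 3.11 atm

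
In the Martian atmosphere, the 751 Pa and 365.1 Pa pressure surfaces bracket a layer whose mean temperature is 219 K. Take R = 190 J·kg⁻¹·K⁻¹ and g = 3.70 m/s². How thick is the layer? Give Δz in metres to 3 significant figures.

Hypsometric equation: Δz = (R T̄/g) ln(P₁/P₂).
R T̄/g = 190 × 219 / 3.70 = 11246 m.
ln(751/365.1) = ln(2.0570) = 0.72125.
Δz = 11246 × 0.72125 = 8111.2 m.

Δz ≈ 8110 m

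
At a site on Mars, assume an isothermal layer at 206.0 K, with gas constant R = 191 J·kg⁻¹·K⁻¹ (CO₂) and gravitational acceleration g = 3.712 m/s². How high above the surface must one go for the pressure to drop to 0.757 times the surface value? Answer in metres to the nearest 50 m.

z ≈ 2950 m

Scale height: H = RT/g = 191 × 206.0 / 3.712 = 10600 m.
Set P/P₀ = exp(−z/H) = 0.757, so z = −H ln(0.757).
−ln(0.757) = 0.27839; z = 10600 × 0.27839 = 2950.9 m.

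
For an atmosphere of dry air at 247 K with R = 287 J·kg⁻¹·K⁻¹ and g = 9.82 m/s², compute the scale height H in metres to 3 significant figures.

H ≈ 7220 m

The scale height of an isothermal atmosphere is H = RT/g.
H = 287 × 247 / 9.82 = 70889/9.82 = 7218.8 m.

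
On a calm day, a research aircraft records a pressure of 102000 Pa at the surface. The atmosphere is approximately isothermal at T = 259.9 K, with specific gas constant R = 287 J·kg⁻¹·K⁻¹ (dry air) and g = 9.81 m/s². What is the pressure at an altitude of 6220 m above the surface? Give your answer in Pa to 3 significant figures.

P ≈ 45000 Pa

Scale height: H = RT/g = 287 × 259.9 / 9.81 = 7603.6 m.
Barometric formula: P = P₀ exp(−z/H).
z/H = 6220.0/7603.6 = 0.81803; exp(−0.81803) = 0.44130.
P = 102000 × 0.44130 = 45013 Pa.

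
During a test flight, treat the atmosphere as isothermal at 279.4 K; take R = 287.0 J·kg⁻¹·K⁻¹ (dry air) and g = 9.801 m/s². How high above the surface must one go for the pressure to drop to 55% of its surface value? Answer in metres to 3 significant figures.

z ≈ 4890 m

Scale height: H = RT/g = 287.0 × 279.4 / 9.801 = 8181.6 m.
Set P/P₀ = exp(−z/H) = 0.55, so z = −H ln(0.55).
−ln(0.55) = 0.59784; z = 8181.6 × 0.59784 = 4891.3 m.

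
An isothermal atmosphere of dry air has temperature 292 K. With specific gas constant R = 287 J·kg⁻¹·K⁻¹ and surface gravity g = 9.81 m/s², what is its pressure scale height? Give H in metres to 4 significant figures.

H ≈ 8543 m

The scale height of an isothermal atmosphere is H = RT/g.
H = 287 × 292 / 9.81 = 83804/9.81 = 8542.7 m.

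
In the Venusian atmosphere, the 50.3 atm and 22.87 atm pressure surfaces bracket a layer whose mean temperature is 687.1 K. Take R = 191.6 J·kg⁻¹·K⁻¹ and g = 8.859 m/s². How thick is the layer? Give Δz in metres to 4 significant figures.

Δz ≈ 11710 m

Hypsometric equation: Δz = (R T̄/g) ln(P₁/P₂).
R T̄/g = 191.6 × 687.1 / 8.859 = 14860 m.
ln(50.3/22.87) = ln(2.1994) = 0.78818.
Δz = 14860 × 0.78818 = 11712 m.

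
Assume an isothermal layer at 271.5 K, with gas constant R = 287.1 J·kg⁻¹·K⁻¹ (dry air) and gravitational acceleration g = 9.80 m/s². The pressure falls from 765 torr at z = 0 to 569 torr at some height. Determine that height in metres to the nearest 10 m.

Scale height: H = RT/g = 287.1 × 271.5 / 9.80 = 7953.8 m.
Invert the barometric formula: z = H ln(P₀/P).
P₀/P = 765/569 = 1.3445; ln(1.3445) = 0.29602.
z = 7953.8 × 0.29602 = 2354.5 m.

z ≈ 2350 m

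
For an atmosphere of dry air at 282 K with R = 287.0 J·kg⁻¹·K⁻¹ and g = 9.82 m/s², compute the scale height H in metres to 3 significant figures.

H ≈ 8240 m

The scale height of an isothermal atmosphere is H = RT/g.
H = 287.0 × 282 / 9.82 = 80934/9.82 = 8241.8 m.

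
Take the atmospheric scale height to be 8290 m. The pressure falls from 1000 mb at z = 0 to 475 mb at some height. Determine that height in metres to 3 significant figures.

Invert the barometric formula: z = H ln(P₀/P).
P₀/P = 1000/475 = 2.1053; ln(2.1053) = 0.74446.
z = 8290.0 × 0.74446 = 6171.6 m.

z ≈ 6170 m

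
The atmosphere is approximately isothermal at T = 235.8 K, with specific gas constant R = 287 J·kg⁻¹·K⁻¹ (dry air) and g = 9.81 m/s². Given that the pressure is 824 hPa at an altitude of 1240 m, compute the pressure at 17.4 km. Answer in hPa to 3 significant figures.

Scale height: H = RT/g = 287 × 235.8 / 9.81 = 6898.5 m.
Between two levels, P₂ = P₁ exp(−Δz/H) with Δz = z₂ − z₁.
Δz = 17400 − 1240.0 = 16160 m; Δz/H = 16160/6898.5 = 2.3425.
P₂ = 824 × exp(−2.3425) = 824 × 0.096087 = 79.176 hPa.

P ≈ 79.2 hPa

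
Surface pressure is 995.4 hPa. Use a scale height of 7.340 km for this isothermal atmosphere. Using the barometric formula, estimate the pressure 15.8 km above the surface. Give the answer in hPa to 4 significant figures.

Barometric formula: P = P₀ exp(−z/H).
z/H = 15800/7340.0 = 2.1526; exp(−2.1526) = 0.11618.
P = 995.4 × 0.11618 = 115.65 hPa.

P ≈ 115.6 hPa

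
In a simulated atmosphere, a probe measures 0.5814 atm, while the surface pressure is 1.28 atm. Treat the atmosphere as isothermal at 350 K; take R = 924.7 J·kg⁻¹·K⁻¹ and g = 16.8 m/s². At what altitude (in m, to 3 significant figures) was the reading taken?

z ≈ 15200 m

Scale height: H = RT/g = 924.7 × 350 / 16.8 = 19265 m.
Invert the barometric formula: z = H ln(P₀/P).
P₀/P = 1.28/0.5814 = 2.2016; ln(2.2016) = 0.78918.
z = 19265 × 0.78918 = 15204 m.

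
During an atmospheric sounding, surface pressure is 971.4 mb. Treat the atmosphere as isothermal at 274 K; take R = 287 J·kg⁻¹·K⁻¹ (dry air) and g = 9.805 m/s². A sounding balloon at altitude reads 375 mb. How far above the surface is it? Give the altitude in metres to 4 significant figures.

Scale height: H = RT/g = 287 × 274 / 9.805 = 8020.2 m.
Invert the barometric formula: z = H ln(P₀/P).
P₀/P = 971.4/375 = 2.5904; ln(2.5904) = 0.95181.
z = 8020.2 × 0.95181 = 7633.7 m.

z ≈ 7634 m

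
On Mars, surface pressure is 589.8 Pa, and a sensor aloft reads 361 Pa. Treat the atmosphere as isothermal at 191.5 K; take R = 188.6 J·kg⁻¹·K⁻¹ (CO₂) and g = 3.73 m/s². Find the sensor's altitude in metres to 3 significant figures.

Scale height: H = RT/g = 188.6 × 191.5 / 3.73 = 9682.8 m.
Invert the barometric formula: z = H ln(P₀/P).
P₀/P = 589.8/361 = 1.6338; ln(1.6338) = 0.49091.
z = 9682.8 × 0.49091 = 4753.4 m.

z ≈ 4750 m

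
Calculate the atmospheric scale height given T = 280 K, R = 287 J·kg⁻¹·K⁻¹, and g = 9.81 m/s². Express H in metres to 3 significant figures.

The scale height of an isothermal atmosphere is H = RT/g.
H = 287 × 280 / 9.81 = 80360/9.81 = 8191.6 m.

H ≈ 8190 m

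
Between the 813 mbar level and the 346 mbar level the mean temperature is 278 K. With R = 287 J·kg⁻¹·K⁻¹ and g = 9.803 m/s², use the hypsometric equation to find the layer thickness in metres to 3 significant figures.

Δz ≈ 6950 m

Hypsometric equation: Δz = (R T̄/g) ln(P₁/P₂).
R T̄/g = 287 × 278 / 9.803 = 8138.9 m.
ln(813/346) = ln(2.3497) = 0.85429.
Δz = 8138.9 × 0.85429 = 6953.0 m.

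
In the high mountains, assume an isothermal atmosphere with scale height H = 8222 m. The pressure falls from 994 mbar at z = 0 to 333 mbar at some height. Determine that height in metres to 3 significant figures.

z ≈ 8990 m

Invert the barometric formula: z = H ln(P₀/P).
P₀/P = 994/333 = 2.9850; ln(2.9850) = 1.0936.
z = 8222.0 × 1.0936 = 8991.6 m.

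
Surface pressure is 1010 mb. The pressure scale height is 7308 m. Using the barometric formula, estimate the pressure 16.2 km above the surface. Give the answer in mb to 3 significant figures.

Barometric formula: P = P₀ exp(−z/H).
z/H = 16200/7308.0 = 2.2167; exp(−2.2167) = 0.10897.
P = 1010 × 0.10897 = 110.06 mb.

P ≈ 110 mb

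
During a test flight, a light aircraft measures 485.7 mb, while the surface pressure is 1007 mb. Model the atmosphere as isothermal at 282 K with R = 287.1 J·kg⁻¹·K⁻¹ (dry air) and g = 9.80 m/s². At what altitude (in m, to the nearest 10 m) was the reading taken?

Scale height: H = RT/g = 287.1 × 282 / 9.80 = 8261.4 m.
Invert the barometric formula: z = H ln(P₀/P).
P₀/P = 1007/485.7 = 2.0733; ln(2.0733) = 0.72914.
z = 8261.4 × 0.72914 = 6023.7 m.

z ≈ 6020 m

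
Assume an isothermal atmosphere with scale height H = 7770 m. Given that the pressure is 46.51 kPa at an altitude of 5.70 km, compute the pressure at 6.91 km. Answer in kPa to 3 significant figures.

Between two levels, P₂ = P₁ exp(−Δz/H) with Δz = z₂ − z₁.
Δz = 6910.0 − 5700.0 = 1210.0 m; Δz/H = 1210.0/7770.0 = 0.15573.
P₂ = 46.51 × exp(−0.15573) = 46.51 × 0.85579 = 39.803 kPa.

P ≈ 39.8 kPa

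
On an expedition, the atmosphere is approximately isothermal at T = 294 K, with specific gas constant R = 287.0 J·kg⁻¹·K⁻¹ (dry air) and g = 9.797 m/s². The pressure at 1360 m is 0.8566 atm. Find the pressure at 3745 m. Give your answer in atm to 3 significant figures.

P ≈ 0.649 atm

Scale height: H = RT/g = 287.0 × 294 / 9.797 = 8612.6 m.
Between two levels, P₂ = P₁ exp(−Δz/H) with Δz = z₂ − z₁.
Δz = 3745.0 − 1360.0 = 2385.0 m; Δz/H = 2385.0/8612.6 = 0.27692.
P₂ = 0.8566 × exp(−0.27692) = 0.8566 × 0.75812 = 0.64941 atm.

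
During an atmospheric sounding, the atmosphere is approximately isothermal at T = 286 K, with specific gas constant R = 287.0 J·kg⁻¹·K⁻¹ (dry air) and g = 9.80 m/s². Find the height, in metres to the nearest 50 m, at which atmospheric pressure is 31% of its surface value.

Scale height: H = RT/g = 287.0 × 286 / 9.80 = 8375.7 m.
Set P/P₀ = exp(−z/H) = 0.31, so z = −H ln(0.31).
−ln(0.31) = 1.1712; z = 8375.7 × 1.1712 = 9809.6 m.

z ≈ 9800 m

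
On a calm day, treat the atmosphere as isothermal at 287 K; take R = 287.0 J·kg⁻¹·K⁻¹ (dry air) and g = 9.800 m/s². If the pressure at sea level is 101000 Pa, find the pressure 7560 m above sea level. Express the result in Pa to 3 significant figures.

P ≈ 41100 Pa

Scale height: H = RT/g = 287.0 × 287 / 9.800 = 8405.0 m.
Barometric formula: P = P₀ exp(−z/H).
z/H = 7560.0/8405.0 = 0.89946; exp(−0.89946) = 0.40679.
P = 101000 × 0.40679 = 41086 Pa.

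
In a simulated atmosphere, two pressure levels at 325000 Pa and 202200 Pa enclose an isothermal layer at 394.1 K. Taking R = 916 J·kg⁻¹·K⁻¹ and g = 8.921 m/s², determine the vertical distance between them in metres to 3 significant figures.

Hypsometric equation: Δz = (R T̄/g) ln(P₁/P₂).
R T̄/g = 916 × 394.1 / 8.921 = 40466 m.
ln(325000/202200) = ln(1.6073) = 0.47456.
Δz = 40466 × 0.47456 = 19204 m.

Δz ≈ 19200 m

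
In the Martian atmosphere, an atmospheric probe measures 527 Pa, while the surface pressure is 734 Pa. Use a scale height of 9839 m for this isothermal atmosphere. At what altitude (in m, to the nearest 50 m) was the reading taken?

z ≈ 3250 m

Invert the barometric formula: z = H ln(P₀/P).
P₀/P = 734/527 = 1.3928; ln(1.3928) = 0.33132.
z = 9839.0 × 0.33132 = 3259.9 m.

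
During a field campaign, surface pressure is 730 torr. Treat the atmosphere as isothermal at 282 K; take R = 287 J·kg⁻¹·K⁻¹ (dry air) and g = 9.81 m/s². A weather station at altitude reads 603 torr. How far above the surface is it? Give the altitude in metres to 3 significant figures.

z ≈ 1580 m

Scale height: H = RT/g = 287 × 282 / 9.81 = 8250.2 m.
Invert the barometric formula: z = H ln(P₀/P).
P₀/P = 730/603 = 1.2106; ln(1.2106) = 0.19112.
z = 8250.2 × 0.19112 = 1576.8 m.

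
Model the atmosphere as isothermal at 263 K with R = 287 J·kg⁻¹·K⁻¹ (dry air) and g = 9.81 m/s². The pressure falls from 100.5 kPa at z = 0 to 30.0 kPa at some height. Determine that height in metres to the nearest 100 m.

z ≈ 9300 m

Scale height: H = RT/g = 287 × 263 / 9.81 = 7694.3 m.
Invert the barometric formula: z = H ln(P₀/P).
P₀/P = 100.5/30.0 = 3.3500; ln(3.3500) = 1.2090.
z = 7694.3 × 1.2090 = 9302.4 m.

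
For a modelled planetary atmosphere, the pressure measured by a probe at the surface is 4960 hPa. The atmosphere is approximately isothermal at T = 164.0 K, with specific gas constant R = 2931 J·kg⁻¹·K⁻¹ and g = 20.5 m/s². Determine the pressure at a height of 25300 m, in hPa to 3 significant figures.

P ≈ 1690 hPa

Scale height: H = RT/g = 2931 × 164.0 / 20.5 = 23448 m.
Barometric formula: P = P₀ exp(−z/H).
z/H = 25300/23448 = 1.0790; exp(−1.0790) = 0.33994.
P = 4960 × 0.33994 = 1686.1 hPa.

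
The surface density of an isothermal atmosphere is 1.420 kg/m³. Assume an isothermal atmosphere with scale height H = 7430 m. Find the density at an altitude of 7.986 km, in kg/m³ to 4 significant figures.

ρ ≈ 0.4847 kg/m³

In an isothermal atmosphere, density decays like pressure: ρ = ρ₀ exp(−z/H).
z/H = 7986.0/7430.0 = 1.0748; exp(−1.0748) = 0.34137.
ρ = 1.420 × 0.34137 = 0.48475 kg/m³.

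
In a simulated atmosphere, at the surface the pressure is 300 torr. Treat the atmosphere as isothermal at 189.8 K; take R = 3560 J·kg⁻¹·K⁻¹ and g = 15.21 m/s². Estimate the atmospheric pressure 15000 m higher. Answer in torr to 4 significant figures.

P ≈ 214.0 torr

Scale height: H = RT/g = 3560 × 189.8 / 15.21 = 44424 m.
Barometric formula: P = P₀ exp(−z/H).
z/H = 15000/44424 = 0.33766; exp(−0.33766) = 0.71344.
P = 300 × 0.71344 = 214.03 torr.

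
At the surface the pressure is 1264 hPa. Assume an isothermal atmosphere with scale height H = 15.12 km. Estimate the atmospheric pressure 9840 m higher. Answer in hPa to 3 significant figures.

Barometric formula: P = P₀ exp(−z/H).
z/H = 9840.0/15120 = 0.65079; exp(−0.65079) = 0.52163.
P = 1264 × 0.52163 = 659.34 hPa.

P ≈ 659 hPa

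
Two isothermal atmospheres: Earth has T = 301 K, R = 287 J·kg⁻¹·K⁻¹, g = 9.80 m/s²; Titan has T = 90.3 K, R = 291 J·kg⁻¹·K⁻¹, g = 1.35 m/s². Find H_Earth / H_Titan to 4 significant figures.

H = RT/g for each body.
H_Earth = 287 × 301 / 9.80 = 8815.0 m.
H_Titan = 291 × 90.3 / 1.35 = 19465 m.
H_Earth/H_Titan = 8815.0/19465 = 0.45286.

H_Earth/H_Titan ≈ 0.4529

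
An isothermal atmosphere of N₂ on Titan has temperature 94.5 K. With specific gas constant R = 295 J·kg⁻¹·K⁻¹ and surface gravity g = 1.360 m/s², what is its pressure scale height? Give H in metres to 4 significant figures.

The scale height of an isothermal atmosphere is H = RT/g.
H = 295 × 94.5 / 1.360 = 27878/1.360 = 20499 m.

H ≈ 20500 m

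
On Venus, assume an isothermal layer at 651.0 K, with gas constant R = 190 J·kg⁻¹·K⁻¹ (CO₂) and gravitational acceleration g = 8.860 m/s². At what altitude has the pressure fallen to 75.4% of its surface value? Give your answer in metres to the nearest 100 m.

z ≈ 3900 m

Scale height: H = RT/g = 190 × 651.0 / 8.860 = 13960 m.
Set P/P₀ = exp(−z/H) = 0.754, so z = −H ln(0.754).
−ln(0.754) = 0.28236; z = 13960 × 0.28236 = 3941.7 m.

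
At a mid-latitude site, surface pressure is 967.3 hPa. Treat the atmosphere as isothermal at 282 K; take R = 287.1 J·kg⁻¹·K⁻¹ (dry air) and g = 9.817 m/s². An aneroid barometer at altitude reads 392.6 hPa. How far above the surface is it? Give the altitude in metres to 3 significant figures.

z ≈ 7440 m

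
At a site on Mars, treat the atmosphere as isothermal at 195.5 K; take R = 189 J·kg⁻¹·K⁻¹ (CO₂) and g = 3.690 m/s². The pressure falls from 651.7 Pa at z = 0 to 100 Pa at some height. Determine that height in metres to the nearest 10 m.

Scale height: H = RT/g = 189 × 195.5 / 3.690 = 10013 m.
Invert the barometric formula: z = H ln(P₀/P).
P₀/P = 651.7/100 = 6.5170; ln(6.5170) = 1.8744.
z = 10013 × 1.8744 = 18768 m.

z ≈ 18770 m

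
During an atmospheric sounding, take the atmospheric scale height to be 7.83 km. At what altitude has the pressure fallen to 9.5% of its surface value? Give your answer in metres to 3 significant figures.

z ≈ 18400 m

Set P/P₀ = exp(−z/H) = 0.095, so z = −H ln(0.095).
−ln(0.095) = 2.3539; z = 7830.0 × 2.3539 = 18431 m.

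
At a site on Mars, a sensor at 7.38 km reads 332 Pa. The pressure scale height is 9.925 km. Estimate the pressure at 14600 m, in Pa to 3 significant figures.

P ≈ 160 Pa

Between two levels, P₂ = P₁ exp(−Δz/H) with Δz = z₂ − z₁.
Δz = 14600 − 7380.0 = 7220.0 m; Δz/H = 7220.0/9925.0 = 0.72746.
P₂ = 332 × exp(−0.72746) = 332 × 0.48313 = 160.40 Pa.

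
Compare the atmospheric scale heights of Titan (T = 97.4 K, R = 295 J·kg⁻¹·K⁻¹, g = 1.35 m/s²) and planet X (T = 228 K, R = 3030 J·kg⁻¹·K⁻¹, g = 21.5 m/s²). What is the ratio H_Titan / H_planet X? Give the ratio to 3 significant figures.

H_Titan/H_planet X ≈ 0.662

H = RT/g for each body.
H_Titan = 295 × 97.4 / 1.35 = 21284 m.
H_planet X = 3030 × 228 / 21.5 = 32132 m.
H_Titan/H_planet X = 21284/32132 = 0.66239.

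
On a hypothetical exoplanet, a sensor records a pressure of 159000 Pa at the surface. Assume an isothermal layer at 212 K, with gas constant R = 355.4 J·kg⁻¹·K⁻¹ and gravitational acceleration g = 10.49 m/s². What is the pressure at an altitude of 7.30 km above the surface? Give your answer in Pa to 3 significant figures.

Scale height: H = RT/g = 355.4 × 212 / 10.49 = 7182.5 m.
Barometric formula: P = P₀ exp(−z/H).
z/H = 7300.0/7182.5 = 1.0164; exp(−1.0164) = 0.36190.
P = 159000 × 0.36190 = 57542 Pa.

P ≈ 57500 Pa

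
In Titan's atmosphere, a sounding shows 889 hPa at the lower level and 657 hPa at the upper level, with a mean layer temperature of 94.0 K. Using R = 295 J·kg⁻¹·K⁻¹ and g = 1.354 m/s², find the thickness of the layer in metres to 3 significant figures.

Δz ≈ 6190 m

Hypsometric equation: Δz = (R T̄/g) ln(P₁/P₂).
R T̄/g = 295 × 94.0 / 1.354 = 20480 m.
ln(889/657) = ln(1.3531) = 0.30240.
Δz = 20480 × 0.30240 = 6193.2 m.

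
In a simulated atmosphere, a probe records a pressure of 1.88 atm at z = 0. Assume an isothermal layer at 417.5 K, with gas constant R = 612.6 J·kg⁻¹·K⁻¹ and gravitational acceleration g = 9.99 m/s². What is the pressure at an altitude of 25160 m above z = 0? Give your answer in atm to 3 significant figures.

P ≈ 0.704 atm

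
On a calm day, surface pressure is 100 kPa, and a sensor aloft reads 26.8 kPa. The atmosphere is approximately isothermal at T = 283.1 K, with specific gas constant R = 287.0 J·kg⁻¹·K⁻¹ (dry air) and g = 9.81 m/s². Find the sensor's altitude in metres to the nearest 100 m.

z ≈ 10900 m

Scale height: H = RT/g = 287.0 × 283.1 / 9.81 = 8282.3 m.
Invert the barometric formula: z = H ln(P₀/P).
P₀/P = 100/26.8 = 3.7313; ln(3.7313) = 1.3168.
z = 8282.3 × 1.3168 = 10906 m.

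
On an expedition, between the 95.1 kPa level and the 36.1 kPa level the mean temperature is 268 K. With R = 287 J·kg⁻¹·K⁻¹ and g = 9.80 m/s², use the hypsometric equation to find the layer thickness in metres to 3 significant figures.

Δz ≈ 7600 m

Hypsometric equation: Δz = (R T̄/g) ln(P₁/P₂).
R T̄/g = 287 × 268 / 9.80 = 7848.6 m.
ln(95.1/36.1) = ln(2.6343) = 0.96862.
Δz = 7848.6 × 0.96862 = 7602.3 m.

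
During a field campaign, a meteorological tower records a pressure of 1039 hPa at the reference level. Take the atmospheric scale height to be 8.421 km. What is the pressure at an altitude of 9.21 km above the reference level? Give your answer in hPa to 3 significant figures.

P ≈ 348 hPa

Barometric formula: P = P₀ exp(−z/H).
z/H = 9210.0/8421.0 = 1.0937; exp(−1.0937) = 0.33497.
P = 1039 × 0.33497 = 348.03 hPa.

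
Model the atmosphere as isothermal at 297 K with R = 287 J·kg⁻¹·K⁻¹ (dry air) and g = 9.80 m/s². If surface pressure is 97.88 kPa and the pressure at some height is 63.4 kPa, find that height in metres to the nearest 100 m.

Scale height: H = RT/g = 287 × 297 / 9.80 = 8697.9 m.
Invert the barometric formula: z = H ln(P₀/P).
P₀/P = 97.88/63.4 = 1.5438; ln(1.5438) = 0.43425.
z = 8697.9 × 0.43425 = 3777.1 m.

z ≈ 3800 m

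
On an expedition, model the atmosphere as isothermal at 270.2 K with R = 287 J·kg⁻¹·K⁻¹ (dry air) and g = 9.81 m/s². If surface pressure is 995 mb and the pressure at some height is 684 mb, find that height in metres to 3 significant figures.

z ≈ 2960 m

Scale height: H = RT/g = 287 × 270.2 / 9.81 = 7904.9 m.
Invert the barometric formula: z = H ln(P₀/P).
P₀/P = 995/684 = 1.4547; ln(1.4547) = 0.37480.
z = 7904.9 × 0.37480 = 2962.8 m.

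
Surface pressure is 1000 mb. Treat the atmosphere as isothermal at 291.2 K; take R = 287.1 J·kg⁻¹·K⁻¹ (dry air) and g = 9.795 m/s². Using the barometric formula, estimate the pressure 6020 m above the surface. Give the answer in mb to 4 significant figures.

P ≈ 494.0 mb

Scale height: H = RT/g = 287.1 × 291.2 / 9.795 = 8535.3 m.
Barometric formula: P = P₀ exp(−z/H).
z/H = 6020.0/8535.3 = 0.70531; exp(−0.70531) = 0.49396.
P = 1000 × 0.49396 = 493.96 mb.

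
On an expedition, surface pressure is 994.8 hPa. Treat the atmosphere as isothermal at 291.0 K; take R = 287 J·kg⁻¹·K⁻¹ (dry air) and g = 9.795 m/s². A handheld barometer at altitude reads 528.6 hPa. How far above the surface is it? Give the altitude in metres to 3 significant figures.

z ≈ 5390 m

Scale height: H = RT/g = 287 × 291.0 / 9.795 = 8526.5 m.
Invert the barometric formula: z = H ln(P₀/P).
P₀/P = 994.8/528.6 = 1.8820; ln(1.8820) = 0.63234.
z = 8526.5 × 0.63234 = 5391.6 m.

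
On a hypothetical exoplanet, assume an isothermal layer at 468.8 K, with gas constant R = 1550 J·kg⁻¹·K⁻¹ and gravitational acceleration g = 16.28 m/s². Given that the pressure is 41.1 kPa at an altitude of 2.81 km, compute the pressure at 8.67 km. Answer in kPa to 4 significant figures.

P ≈ 36.04 kPa

Scale height: H = RT/g = 1550 × 468.8 / 16.28 = 44634 m.
Between two levels, P₂ = P₁ exp(−Δz/H) with Δz = z₂ − z₁.
Δz = 8670.0 − 2810.0 = 5860.0 m; Δz/H = 5860.0/44634 = 0.13129.
P₂ = 41.1 × exp(−0.13129) = 41.1 × 0.87696 = 36.043 kPa.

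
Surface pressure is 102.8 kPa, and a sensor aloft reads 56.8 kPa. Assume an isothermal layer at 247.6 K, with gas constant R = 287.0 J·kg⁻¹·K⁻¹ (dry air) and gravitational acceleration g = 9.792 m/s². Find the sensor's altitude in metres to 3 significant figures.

z ≈ 4310 m

Scale height: H = RT/g = 287.0 × 247.6 / 9.792 = 7257.1 m.
Invert the barometric formula: z = H ln(P₀/P).
P₀/P = 102.8/56.8 = 1.8099; ln(1.8099) = 0.59327.
z = 7257.1 × 0.59327 = 4305.4 m.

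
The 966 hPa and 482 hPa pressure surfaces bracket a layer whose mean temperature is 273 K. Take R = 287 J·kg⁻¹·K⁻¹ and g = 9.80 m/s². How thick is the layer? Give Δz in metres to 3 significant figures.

Δz ≈ 5560 m

Hypsometric equation: Δz = (R T̄/g) ln(P₁/P₂).
R T̄/g = 287 × 273 / 9.80 = 7995.0 m.
ln(966/482) = ln(2.0041) = 0.69520.
Δz = 7995.0 × 0.69520 = 5558.1 m.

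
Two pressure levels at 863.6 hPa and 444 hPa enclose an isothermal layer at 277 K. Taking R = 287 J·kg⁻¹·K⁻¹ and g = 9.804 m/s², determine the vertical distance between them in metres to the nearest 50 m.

Δz ≈ 5400 m

Hypsometric equation: Δz = (R T̄/g) ln(P₁/P₂).
R T̄/g = 287 × 277 / 9.804 = 8108.8 m.
ln(863.6/444) = ln(1.9450) = 0.66526.
Δz = 8108.8 × 0.66526 = 5394.5 m.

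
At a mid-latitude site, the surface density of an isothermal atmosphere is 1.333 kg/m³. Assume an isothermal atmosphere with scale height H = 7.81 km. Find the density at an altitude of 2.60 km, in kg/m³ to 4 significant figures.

ρ ≈ 0.9555 kg/m³

In an isothermal atmosphere, density decays like pressure: ρ = ρ₀ exp(−z/H).
z/H = 2600.0/7810.0 = 0.33291; exp(−0.33291) = 0.71683.
ρ = 1.333 × 0.71683 = 0.95553 kg/m³.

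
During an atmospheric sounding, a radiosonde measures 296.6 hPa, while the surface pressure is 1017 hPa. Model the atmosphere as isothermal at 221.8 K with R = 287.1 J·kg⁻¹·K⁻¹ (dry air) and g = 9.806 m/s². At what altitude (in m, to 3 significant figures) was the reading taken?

z ≈ 8000 m

Scale height: H = RT/g = 287.1 × 221.8 / 9.806 = 6493.9 m.
Invert the barometric formula: z = H ln(P₀/P).
P₀/P = 1017/296.6 = 3.4289; ln(3.4289) = 1.2322.
z = 6493.9 × 1.2322 = 8001.8 m.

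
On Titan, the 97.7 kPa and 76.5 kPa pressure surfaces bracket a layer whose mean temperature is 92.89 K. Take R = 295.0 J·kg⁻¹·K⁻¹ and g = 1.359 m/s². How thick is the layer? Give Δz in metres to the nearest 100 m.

Δz ≈ 4900 m

Hypsometric equation: Δz = (R T̄/g) ln(P₁/P₂).
R T̄/g = 295.0 × 92.89 / 1.359 = 20164 m.
ln(97.7/76.5) = ln(1.2771) = 0.24459.
Δz = 20164 × 0.24459 = 4931.9 m.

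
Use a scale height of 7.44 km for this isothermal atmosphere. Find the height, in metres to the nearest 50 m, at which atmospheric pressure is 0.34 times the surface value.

Set P/P₀ = exp(−z/H) = 0.34, so z = −H ln(0.34).
−ln(0.34) = 1.0788; z = 7440.0 × 1.0788 = 8026.3 m.

z ≈ 8050 m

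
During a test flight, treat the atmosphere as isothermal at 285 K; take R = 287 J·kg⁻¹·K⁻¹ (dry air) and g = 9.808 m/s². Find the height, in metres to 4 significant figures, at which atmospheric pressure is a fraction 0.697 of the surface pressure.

z ≈ 3010 m

Scale height: H = RT/g = 287 × 285 / 9.808 = 8339.6 m.
Set P/P₀ = exp(−z/H) = 0.697, so z = −H ln(0.697).
−ln(0.697) = 0.36097; z = 8339.6 × 0.36097 = 3010.3 m.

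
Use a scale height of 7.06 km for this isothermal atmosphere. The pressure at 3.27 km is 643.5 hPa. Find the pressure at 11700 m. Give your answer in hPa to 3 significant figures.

Between two levels, P₂ = P₁ exp(−Δz/H) with Δz = z₂ − z₁.
Δz = 11700 − 3270.0 = 8430.0 m; Δz/H = 8430.0/7060.0 = 1.1941.
P₂ = 643.5 × exp(−1.1941) = 643.5 × 0.30298 = 194.97 hPa.

P ≈ 195 hPa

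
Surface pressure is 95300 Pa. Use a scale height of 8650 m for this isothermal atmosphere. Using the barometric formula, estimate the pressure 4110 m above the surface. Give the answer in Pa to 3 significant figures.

P ≈ 59300 Pa

Barometric formula: P = P₀ exp(−z/H).
z/H = 4110.0/8650.0 = 0.47514; exp(−0.47514) = 0.62180.
P = 95300 × 0.62180 = 59258 Pa.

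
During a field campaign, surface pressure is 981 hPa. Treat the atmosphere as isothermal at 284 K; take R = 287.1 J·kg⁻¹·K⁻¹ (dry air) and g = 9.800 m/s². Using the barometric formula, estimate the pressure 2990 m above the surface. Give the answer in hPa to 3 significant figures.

Scale height: H = RT/g = 287.1 × 284 / 9.800 = 8320.0 m.
Barometric formula: P = P₀ exp(−z/H).
z/H = 2990.0/8320.0 = 0.35938; exp(−0.35938) = 0.69811.
P = 981 × 0.69811 = 684.85 hPa.

P ≈ 685 hPa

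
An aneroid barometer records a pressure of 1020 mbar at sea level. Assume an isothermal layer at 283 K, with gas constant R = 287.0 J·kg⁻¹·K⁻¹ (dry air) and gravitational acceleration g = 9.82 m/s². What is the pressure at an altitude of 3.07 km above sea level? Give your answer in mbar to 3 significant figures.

P ≈ 704 mbar

Scale height: H = RT/g = 287.0 × 283 / 9.82 = 8271.0 m.
Barometric formula: P = P₀ exp(−z/H).
z/H = 3070.0/8271.0 = 0.37118; exp(−0.37118) = 0.68992.
P = 1020 × 0.68992 = 703.72 mbar.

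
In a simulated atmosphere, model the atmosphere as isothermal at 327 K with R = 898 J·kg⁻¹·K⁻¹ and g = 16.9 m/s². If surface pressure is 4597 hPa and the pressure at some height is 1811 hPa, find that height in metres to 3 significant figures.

z ≈ 16200 m

Scale height: H = RT/g = 898 × 327 / 16.9 = 17376 m.
Invert the barometric formula: z = H ln(P₀/P).
P₀/P = 4597/1811 = 2.5384; ln(2.5384) = 0.93153.
z = 17376 × 0.93153 = 16186 m.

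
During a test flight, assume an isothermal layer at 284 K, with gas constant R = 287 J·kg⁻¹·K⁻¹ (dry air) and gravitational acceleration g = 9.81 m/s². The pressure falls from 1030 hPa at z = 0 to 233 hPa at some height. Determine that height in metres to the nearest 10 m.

Scale height: H = RT/g = 287 × 284 / 9.81 = 8308.7 m.
Invert the barometric formula: z = H ln(P₀/P).
P₀/P = 1030/233 = 4.4206; ln(4.4206) = 1.4863.
z = 8308.7 × 1.4863 = 12349 m.

z ≈ 12350 m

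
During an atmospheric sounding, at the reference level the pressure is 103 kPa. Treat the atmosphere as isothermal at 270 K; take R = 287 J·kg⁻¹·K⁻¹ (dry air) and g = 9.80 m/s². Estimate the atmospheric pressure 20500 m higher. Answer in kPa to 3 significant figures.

P ≈ 7.71 kPa

Scale height: H = RT/g = 287 × 270 / 9.80 = 7907.1 m.
Barometric formula: P = P₀ exp(−z/H).
z/H = 20500/7907.1 = 2.5926; exp(−2.5926) = 0.074825.
P = 103 × 0.074825 = 7.7070 kPa.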